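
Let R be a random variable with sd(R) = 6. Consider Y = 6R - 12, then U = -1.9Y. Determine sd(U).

sd(Y) = |6|·6 = 36.
sd(U) = |-1.9|·36 = 68.4.

sd(U) = 68.4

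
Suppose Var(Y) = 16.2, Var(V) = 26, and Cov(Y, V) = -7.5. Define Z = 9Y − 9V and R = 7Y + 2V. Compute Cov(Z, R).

By bilinearity, Cov(Z, R) = ac·Var(Y) + bd·Var(V) + (ad+bc)·Cov(Y, V), with a=9, b=-9, c=7, d=2.
ac·Var(Y) = 9·7·16.2 = 1020.6
bd·Var(V) = (-9)·2·26 = -468
(ad+bc)·Cov(Y, V) = (-45)·(-7.5) = 337.5
Cov(Z, R) = 1020.6 + (-468) + 337.5 = 890.1.

Cov(Z, R) = 890.1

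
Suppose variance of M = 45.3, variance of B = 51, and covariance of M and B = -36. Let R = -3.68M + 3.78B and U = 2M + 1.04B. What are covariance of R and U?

covariance of R and U = -267.2976

By bilinearity, covariance of R and U = ac·variance of M + bd·variance of B + (ad+bc)·covariance of M and B, with a=-3.68, b=3.78, c=2, d=1.04.
ac·variance of M = (-3.68)·2·45.3 = -333.408
bd·variance of B = 3.78·1.04·51 = 200.4912
(ad+bc)·covariance of M and B = (3.7328)·(-36) = -134.3808
covariance of R and U = -333.408 + 200.4912 + (-134.3808) = -267.2976.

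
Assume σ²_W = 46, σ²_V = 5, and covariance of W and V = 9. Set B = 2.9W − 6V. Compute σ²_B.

σ²_B = 253.66

σ²_B = a²·σ²_W + b²·σ²_V + 2ab·covariance of W and V with a = 2.9, b = -6.
= 2.9²·46 + (-6)²·5 + 2·2.9·(-6)·9
= 386.86 + 180 + (-313.2) = 253.66.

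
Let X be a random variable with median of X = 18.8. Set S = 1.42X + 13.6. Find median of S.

median of S = 40.296

A linear map preserves order up to sign, so median of S = a·median of X + b = 1.42·18.8 + 13.6 = 40.296.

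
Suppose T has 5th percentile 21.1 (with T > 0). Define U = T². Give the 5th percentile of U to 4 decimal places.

5th percentile of U = 445.21

T² is increasing, so P_{5}(U) = g(P_{5}(T)) = 445.21.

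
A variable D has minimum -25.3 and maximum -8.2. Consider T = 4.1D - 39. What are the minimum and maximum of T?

a = 4.1 > 0, so min(T) = a·min(D)+b = 4.1·(-25.3) + (-39) = -142.73 and max(T) = 4.1·(-8.2) + (-39) = -72.62.

min(T) = -142.73, max(T) = -72.62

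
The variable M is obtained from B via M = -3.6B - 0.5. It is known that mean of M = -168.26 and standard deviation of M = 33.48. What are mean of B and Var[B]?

mean of B = 46.6, Var[B] = 86.49

From M = -3.6B - 0.5: mean of M = a·mean of B + b, so mean of B = (mean of M − b)/a = (-168.26 − (-0.5))/(-3.6) = 46.6.
Var[M] = 33.48² = 1120.9104.
Var[M] = a²·Var[B], so Var[B] = 1120.9104/(-3.6)² = 86.49.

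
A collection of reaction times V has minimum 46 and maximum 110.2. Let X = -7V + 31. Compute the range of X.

Range(X) = 449.4

Range of V = 110.2 − 46 = 64.2.
Range(X) = |a|·Range(V) = |-7|·64.2 = 449.4.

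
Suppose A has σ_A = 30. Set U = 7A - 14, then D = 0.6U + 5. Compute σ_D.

σ_U = |7|·30 = 210.
σ_D = |0.6|·210 = 126.

σ_D = 126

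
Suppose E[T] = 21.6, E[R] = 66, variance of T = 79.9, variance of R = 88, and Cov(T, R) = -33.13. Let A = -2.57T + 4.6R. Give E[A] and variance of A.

E[A] = (-2.57)·E[T] + 4.6·E[R] = (-2.57)·21.6 + 4.6·66 = 248.088.
variance of A = a²·variance of T + b²·variance of R + 2ab·Cov(T, R) with a = -2.57, b = 4.6.
= (-2.57)²·79.9 + 4.6²·88 + 2·(-2.57)·4.6·(-33.13)
= 527.73151 + 1862.08 + 783.32572 = 3173.13723.

E[A] = 248.088, variance of A = 3173.13723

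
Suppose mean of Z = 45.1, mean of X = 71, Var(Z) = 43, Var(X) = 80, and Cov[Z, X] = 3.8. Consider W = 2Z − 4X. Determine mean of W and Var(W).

mean of W = -193.8, Var(W) = 1391.2

mean of W = 2·mean of Z + (-4)·mean of X = 2·45.1 + (-4)·71 = -193.8.
Var(W) = a²·Var(Z) + b²·Var(X) + 2ab·Cov[Z, X] with a = 2, b = -4.
= 2²·43 + (-4)²·80 + 2·2·(-4)·3.8
= 172 + 1280 + (-60.8) = 1391.2.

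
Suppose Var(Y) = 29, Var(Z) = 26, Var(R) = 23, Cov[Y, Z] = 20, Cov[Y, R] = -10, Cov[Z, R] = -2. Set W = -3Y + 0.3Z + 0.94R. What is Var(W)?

Var(W) = a²·Var(Y) + b²·Var(Z) + c²·Var(R) + 2ab·Cov[Y, Z] + 2ac·Cov[Y, R] + 2bc·Cov[Z, R], with a = -3, b = 0.3, c = 0.94.
= 261 + 2.34 + 20.3228 + (-36) + 56.4 + (-1.128)
= 302.9348.

Var(W) = 302.9348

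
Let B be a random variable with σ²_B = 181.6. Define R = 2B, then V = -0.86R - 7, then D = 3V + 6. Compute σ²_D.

σ²_D = 4835.20896

σ²_R = 2²·181.6 = 726.4.
σ²_V = (-0.86)²·726.4 = 537.24544.
σ²_D = 3²·537.24544 = 4835.20896.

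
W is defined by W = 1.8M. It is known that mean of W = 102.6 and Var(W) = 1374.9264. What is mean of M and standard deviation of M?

From W = 1.8M: mean of W = a·mean of M + b, so mean of M = (mean of W − b)/a = (102.6 − 0)/1.8 = 57.
standard deviation of W = √1374.9264 = 37.08.
standard deviation of W = |a|·standard deviation of M, so standard deviation of M = 37.08/|1.8| = 20.6.

mean of M = 57, standard deviation of M = 20.6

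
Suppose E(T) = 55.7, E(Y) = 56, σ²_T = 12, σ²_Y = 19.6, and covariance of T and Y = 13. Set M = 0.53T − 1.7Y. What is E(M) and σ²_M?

E(M) = 0.53·E(T) + (-1.7)·E(Y) = 0.53·55.7 + (-1.7)·56 = -65.679.
σ²_M = a²·σ²_T + b²·σ²_Y + 2ab·covariance of T and Y with a = 0.53, b = -1.7.
= 0.53²·12 + (-1.7)²·19.6 + 2·0.53·(-1.7)·13
= 3.3708 + 56.644 + (-23.426) = 36.5888.

E(M) = -65.679, σ²_M = 36.5888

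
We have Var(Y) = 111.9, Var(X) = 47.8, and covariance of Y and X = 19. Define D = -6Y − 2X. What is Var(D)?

Var(D) = 4675.6

Var(D) = a²·Var(Y) + b²·Var(X) + 2ab·covariance of Y and X with a = -6, b = -2.
= (-6)²·111.9 + (-2)²·47.8 + 2·(-6)·(-2)·19
= 4028.4 + 191.2 + 456 = 4675.6.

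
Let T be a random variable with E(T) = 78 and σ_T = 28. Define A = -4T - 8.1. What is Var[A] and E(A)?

Var[A] = 12544, E(A) = -320.1

A = -4T - 8.1 is linear with a = -4, b = -8.1.
Var[T] = 28² = 784.
Var[A] = a²·Var[T] = (-4)²·784 = 12544 (the additive constant -8.1 does not affect variance).
E(A) = a·E(T) + b = (-4)·78 + (-8.1) = -320.1.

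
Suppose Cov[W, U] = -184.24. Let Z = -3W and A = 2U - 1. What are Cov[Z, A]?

Cov[Z, A] = 1105.44

Cov[Z, A] = a·c·Cov[W, U] = (-3)·2·(-184.24) = 1105.44. Additive constants drop out.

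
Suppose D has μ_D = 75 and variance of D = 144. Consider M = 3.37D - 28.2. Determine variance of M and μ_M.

variance of M = 1635.3936, μ_M = 224.55

M = 3.37D - 28.2 is linear with a = 3.37, b = -28.2.
variance of M = a²·variance of D = 3.37²·144 = 1635.3936 (the additive constant -28.2 does not affect variance).
μ_M = a·μ_D + b = 3.37·75 + (-28.2) = 224.55.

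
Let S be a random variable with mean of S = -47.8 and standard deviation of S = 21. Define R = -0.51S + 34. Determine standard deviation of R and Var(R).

R = -0.51S + 34 is linear with a = -0.51, b = 34.
standard deviation of R = |a|·standard deviation of S = |-0.51|·21 = 10.71.
Var(S) = 21² = 441.
Var(R) = a²·Var(S) = (-0.51)²·441 = 114.7041 (the additive constant 34 does not affect variance).

standard deviation of R = 10.71, Var(R) = 114.7041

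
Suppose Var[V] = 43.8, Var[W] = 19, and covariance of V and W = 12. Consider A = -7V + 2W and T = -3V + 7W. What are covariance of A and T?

covariance of A and T = 525.8

By bilinearity, covariance of A and T = ac·Var[V] + bd·Var[W] + (ad+bc)·covariance of V and W, with a=-7, b=2, c=-3, d=7.
ac·Var[V] = (-7)·(-3)·43.8 = 919.8
bd·Var[W] = 2·7·19 = 266
(ad+bc)·covariance of V and W = (-55)·12 = -660
covariance of A and T = 919.8 + 266 + (-660) = 525.8.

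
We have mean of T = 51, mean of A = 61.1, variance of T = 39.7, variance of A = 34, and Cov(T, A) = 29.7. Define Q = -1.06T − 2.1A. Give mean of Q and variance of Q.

mean of Q = -182.37, variance of Q = 326.77132

mean of Q = (-1.06)·mean of T + (-2.1)·mean of A = (-1.06)·51 + (-2.1)·61.1 = -182.37.
variance of Q = a²·variance of T + b²·variance of A + 2ab·Cov(T, A) with a = -1.06, b = -2.1.
= (-1.06)²·39.7 + (-2.1)²·34 + 2·(-1.06)·(-2.1)·29.7
= 44.60692 + 149.94 + 132.2244 = 326.77132.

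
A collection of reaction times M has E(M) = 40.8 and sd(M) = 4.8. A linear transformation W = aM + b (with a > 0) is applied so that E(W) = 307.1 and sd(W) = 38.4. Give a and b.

a = 8, b = -19.3

sd(W) = a·sd(M) (a > 0), so a = 38.4/4.8 = 8.
E(W) = a·E(M) + b, so b = 307.1 − 8·40.8 = -19.3.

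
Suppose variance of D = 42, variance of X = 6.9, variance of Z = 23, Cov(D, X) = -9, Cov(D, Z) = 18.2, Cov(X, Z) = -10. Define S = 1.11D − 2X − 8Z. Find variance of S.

variance of S = 948.0762

variance of S = a²·variance of D + b²·variance of X + c²·variance of Z + 2ab·Cov(D, X) + 2ac·Cov(D, Z) + 2bc·Cov(X, Z), with a = 1.11, b = -2, c = -8.
= 51.7482 + 27.6 + 1472 + 39.96 + (-323.232) + (-320)
= 948.0762.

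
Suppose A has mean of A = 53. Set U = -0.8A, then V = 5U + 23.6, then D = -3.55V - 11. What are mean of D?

mean of D = 657.82

mean of U = (-0.8)·53 = -42.4.
mean of V = 5·(-42.4) + 23.6 = -188.4.
mean of D = (-3.55)·(-188.4) + (-11) = 657.82.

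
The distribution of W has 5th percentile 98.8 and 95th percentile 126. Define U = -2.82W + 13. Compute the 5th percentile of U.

5th percentile of U = -342.32

Since a = -2.82 < 0 the transformation is decreasing, reversing order: the 5th percentile of U corresponds to the 95th percentile of W.
So P_{5}(U) = a·P_{95}(W) + b = (-2.82)·126 + 13 = -342.32.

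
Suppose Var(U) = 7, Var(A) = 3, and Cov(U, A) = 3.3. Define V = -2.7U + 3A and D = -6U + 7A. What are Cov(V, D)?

By bilinearity, Cov(V, D) = ac·Var(U) + bd·Var(A) + (ad+bc)·Cov(U, A), with a=-2.7, b=3, c=-6, d=7.
ac·Var(U) = (-2.7)·(-6)·7 = 113.4
bd·Var(A) = 3·7·3 = 63
(ad+bc)·Cov(U, A) = (-36.9)·3.3 = -121.77
Cov(V, D) = 113.4 + 63 + (-121.77) = 54.63.

Cov(V, D) = 54.63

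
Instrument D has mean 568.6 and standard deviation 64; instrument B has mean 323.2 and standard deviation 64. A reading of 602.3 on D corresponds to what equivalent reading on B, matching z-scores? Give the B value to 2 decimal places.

z = (602.3 − 568.6)/64 ≈ 0.5266.
B = 323.2 + z·64 = 323.2 + (602.3 − 568.6)·64/64 = 356.90.

B = 356.90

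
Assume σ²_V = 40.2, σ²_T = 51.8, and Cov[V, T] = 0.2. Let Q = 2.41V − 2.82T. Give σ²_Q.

σ²_Q = 642.70146

σ²_Q = a²·σ²_V + b²·σ²_T + 2ab·Cov[V, T] with a = 2.41, b = -2.82.
= 2.41²·40.2 + (-2.82)²·51.8 + 2·2.41·(-2.82)·0.2
= 233.48562 + 411.93432 + (-2.71848) = 642.70146.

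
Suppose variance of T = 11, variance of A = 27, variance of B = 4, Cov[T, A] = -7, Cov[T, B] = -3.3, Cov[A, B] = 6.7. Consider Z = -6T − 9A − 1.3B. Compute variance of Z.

variance of Z = a²·variance of T + b²·variance of A + c²·variance of B + 2ab·Cov[T, A] + 2ac·Cov[T, B] + 2bc·Cov[A, B], with a = -6, b = -9, c = -1.3.
= 396 + 2187 + 6.76 + (-756) + (-51.48) + 156.78
= 1939.06.

variance of Z = 1939.06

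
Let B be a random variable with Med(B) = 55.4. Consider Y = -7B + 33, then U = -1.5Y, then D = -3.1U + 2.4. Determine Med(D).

Med(D) = -1647.42

Med(Y) = (-7)·55.4 + 33 = -354.8.
Med(U) = (-1.5)·(-354.8) = 532.2.
Med(D) = (-3.1)·532.2 + 2.4 = -1647.42.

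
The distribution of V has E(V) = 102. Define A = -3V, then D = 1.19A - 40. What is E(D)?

E(D) = -404.14

E(A) = (-3)·102 = -306.
E(D) = 1.19·(-306) + (-40) = -404.14.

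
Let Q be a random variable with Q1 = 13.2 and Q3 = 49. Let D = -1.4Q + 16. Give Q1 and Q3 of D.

a = -1.4 < 0 reverses order: Q1(D) comes from Q3(Q), Q3(D) from Q1(Q).
Q1(D) = (-1.4)·49 + 16 = -52.6; Q3(D) = (-1.4)·13.2 + 16 = -2.48.

Q1(D) = -52.6, Q3(D) = -2.48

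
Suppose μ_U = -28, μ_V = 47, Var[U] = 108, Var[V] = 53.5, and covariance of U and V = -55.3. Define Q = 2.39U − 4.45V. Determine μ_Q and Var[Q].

μ_Q = 2.39·μ_U + (-4.45)·μ_V = 2.39·(-28) + (-4.45)·47 = -276.07.
Var[Q] = a²·Var[U] + b²·Var[V] + 2ab·covariance of U and V with a = 2.39, b = -4.45.
= 2.39²·108 + (-4.45)²·53.5 + 2·2.39·(-4.45)·(-55.3)
= 616.9068 + 1059.43375 + 1176.2863 = 2852.62685.

μ_Q = -276.07, Var[Q] = 2852.62685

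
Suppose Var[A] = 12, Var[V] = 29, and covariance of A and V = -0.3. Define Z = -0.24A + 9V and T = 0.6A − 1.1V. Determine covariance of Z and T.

By bilinearity, covariance of Z and T = ac·Var[A] + bd·Var[V] + (ad+bc)·covariance of A and V, with a=-0.24, b=9, c=0.6, d=-1.1.
ac·Var[A] = (-0.24)·0.6·12 = -1.728
bd·Var[V] = 9·(-1.1)·29 = -287.1
(ad+bc)·covariance of A and V = (5.664)·(-0.3) = -1.6992
covariance of Z and T = -1.728 + (-287.1) + (-1.6992) = -290.5272.

covariance of Z and T = -290.5272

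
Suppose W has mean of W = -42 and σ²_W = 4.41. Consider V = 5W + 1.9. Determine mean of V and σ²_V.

mean of V = -208.1, σ²_V = 110.25

V = 5W + 1.9 is linear with a = 5, b = 1.9.
mean of V = a·mean of W + b = 5·(-42) + 1.9 = -208.1.
σ²_V = a²·σ²_W = 5²·4.41 = 110.25 (the additive constant 1.9 does not affect variance).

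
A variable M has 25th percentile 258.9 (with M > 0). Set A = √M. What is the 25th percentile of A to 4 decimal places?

25th percentile of A = 16.0904

√M is increasing, so P_{25}(A) = g(P_{25}(M)) ≈ 16.0904.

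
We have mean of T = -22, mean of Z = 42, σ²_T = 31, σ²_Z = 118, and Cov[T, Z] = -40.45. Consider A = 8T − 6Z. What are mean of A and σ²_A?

mean of A = 8·mean of T + (-6)·mean of Z = 8·(-22) + (-6)·42 = -428.
σ²_A = a²·σ²_T + b²·σ²_Z + 2ab·Cov[T, Z] with a = 8, b = -6.
= 8²·31 + (-6)²·118 + 2·8·(-6)·(-40.45)
= 1984 + 4248 + 3883.2 = 10115.2.

mean of A = -428, σ²_A = 10115.2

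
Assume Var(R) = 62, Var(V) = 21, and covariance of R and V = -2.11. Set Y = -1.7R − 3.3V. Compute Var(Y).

Var(Y) = 384.1958

Var(Y) = a²·Var(R) + b²·Var(V) + 2ab·covariance of R and V with a = -1.7, b = -3.3.
= (-1.7)²·62 + (-3.3)²·21 + 2·(-1.7)·(-3.3)·(-2.11)
= 179.18 + 228.69 + (-23.6742) = 384.1958.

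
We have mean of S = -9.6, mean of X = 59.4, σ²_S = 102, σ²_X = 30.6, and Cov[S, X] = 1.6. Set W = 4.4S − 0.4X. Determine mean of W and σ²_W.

mean of W = -66, σ²_W = 1973.984

mean of W = 4.4·mean of S + (-0.4)·mean of X = 4.4·(-9.6) + (-0.4)·59.4 = -66.
σ²_W = a²·σ²_S + b²·σ²_X + 2ab·Cov[S, X] with a = 4.4, b = -0.4.
= 4.4²·102 + (-0.4)²·30.6 + 2·4.4·(-0.4)·1.6
= 1974.72 + 4.896 + (-5.632) = 1973.984.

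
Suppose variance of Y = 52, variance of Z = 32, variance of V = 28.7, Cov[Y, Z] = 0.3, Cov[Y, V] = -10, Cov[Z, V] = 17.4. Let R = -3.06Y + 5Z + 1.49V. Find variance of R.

variance of R = 1691.89207

variance of R = a²·variance of Y + b²·variance of Z + c²·variance of V + 2ab·Cov[Y, Z] + 2ac·Cov[Y, V] + 2bc·Cov[Z, V], with a = -3.06, b = 5, c = 1.49.
= 486.9072 + 800 + 63.71687 + (-9.18) + 91.188 + 259.26
= 1691.89207.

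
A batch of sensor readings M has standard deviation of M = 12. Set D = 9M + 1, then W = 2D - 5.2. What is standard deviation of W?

standard deviation of W = 216

standard deviation of D = |9|·12 = 108.
standard deviation of W = |2|·108 = 216.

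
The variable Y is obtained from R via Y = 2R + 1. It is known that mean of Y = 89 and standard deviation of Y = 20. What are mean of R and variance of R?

mean of R = 44, variance of R = 100

From Y = 2R + 1: mean of Y = a·mean of R + b, so mean of R = (mean of Y − b)/a = (89 − 1)/2 = 44.
variance of Y = 20² = 400.
variance of Y = a²·variance of R, so variance of R = 400/2² = 100.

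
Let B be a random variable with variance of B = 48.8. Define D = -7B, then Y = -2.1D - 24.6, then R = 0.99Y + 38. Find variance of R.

variance of R = 10335.3426792

variance of D = (-7)²·48.8 = 2391.2.
variance of Y = (-2.1)²·2391.2 = 10545.192.
variance of R = 0.99²·10545.192 = 10335.3426792.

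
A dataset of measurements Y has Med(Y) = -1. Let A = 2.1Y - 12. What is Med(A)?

Med(A) = -14.1

A linear map preserves order up to sign, so Med(A) = a·Med(Y) + b = 2.1·(-1) + (-12) = -14.1.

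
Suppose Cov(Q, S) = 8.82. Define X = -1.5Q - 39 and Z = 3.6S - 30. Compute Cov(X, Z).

Cov(X, Z) = -47.628

Cov(X, Z) = a·c·Cov(Q, S) = (-1.5)·3.6·8.82 = -47.628. Additive constants drop out.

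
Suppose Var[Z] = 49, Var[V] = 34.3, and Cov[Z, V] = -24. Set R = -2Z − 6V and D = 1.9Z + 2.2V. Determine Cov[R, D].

By bilinearity, Cov[R, D] = ac·Var[Z] + bd·Var[V] + (ad+bc)·Cov[Z, V], with a=-2, b=-6, c=1.9, d=2.2.
ac·Var[Z] = (-2)·1.9·49 = -186.2
bd·Var[V] = (-6)·2.2·34.3 = -452.76
(ad+bc)·Cov[Z, V] = (-15.8)·(-24) = 379.2
Cov[R, D] = -186.2 + (-452.76) + 379.2 = -259.76.

Cov[R, D] = -259.76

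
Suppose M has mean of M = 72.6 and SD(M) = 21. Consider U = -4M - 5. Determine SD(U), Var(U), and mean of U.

SD(U) = 84, Var(U) = 7056, mean of U = -295.4

U = -4M - 5 is linear with a = -4, b = -5.
SD(U) = |a|·SD(M) = |-4|·21 = 84.
Var(M) = 21² = 441.
Var(U) = a²·Var(M) = (-4)²·441 = 7056 (the additive constant -5 does not affect variance).
mean of U = a·mean of M + b = (-4)·72.6 + (-5) = -295.4.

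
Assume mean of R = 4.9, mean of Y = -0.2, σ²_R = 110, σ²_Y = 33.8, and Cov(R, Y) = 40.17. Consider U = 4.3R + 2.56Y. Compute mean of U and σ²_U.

mean of U = 4.3·mean of R + 2.56·mean of Y = 4.3·4.9 + 2.56·(-0.2) = 20.558.
σ²_U = a²·σ²_R + b²·σ²_Y + 2ab·Cov(R, Y) with a = 4.3, b = 2.56.
= 4.3²·110 + 2.56²·33.8 + 2·4.3·2.56·40.17
= 2033.9 + 221.51168 + 884.38272 = 3139.7944.

mean of U = 20.558, σ²_U = 3139.7944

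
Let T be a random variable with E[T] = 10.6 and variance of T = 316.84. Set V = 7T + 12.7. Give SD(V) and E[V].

SD(V) = 124.6, E[V] = 86.9

V = 7T + 12.7 is linear with a = 7, b = 12.7.
SD(T) = √316.84 = 17.8.
SD(V) = |a|·SD(T) = |7|·17.8 = 124.6.
E[V] = a·E[T] + b = 7·10.6 + 12.7 = 86.9.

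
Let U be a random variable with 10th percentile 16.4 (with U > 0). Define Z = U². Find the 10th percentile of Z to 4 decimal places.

U² is increasing, so P_{10}(Z) = g(P_{10}(U)) = 268.96.

10th percentile of Z = 268.96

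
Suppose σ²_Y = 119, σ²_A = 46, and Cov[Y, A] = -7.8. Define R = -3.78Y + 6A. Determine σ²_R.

σ²_R = 3710.1276

σ²_R = a²·σ²_Y + b²·σ²_A + 2ab·Cov[Y, A] with a = -3.78, b = 6.
= (-3.78)²·119 + 6²·46 + 2·(-3.78)·6·(-7.8)
= 1700.3196 + 1656 + 353.808 = 3710.1276.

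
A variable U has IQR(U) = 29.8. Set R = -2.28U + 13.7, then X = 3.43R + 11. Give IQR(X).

IQR(R) = |-2.28|·29.8 = 67.944.
IQR(X) = |3.43|·67.944 = 233.04792.

IQR(X) = 233.04792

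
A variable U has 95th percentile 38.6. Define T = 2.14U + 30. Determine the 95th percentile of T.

Since a = 2.14 > 0 the transformation is increasing, so the 95th percentile of T = a·(P_{95} of U) + b = 2.14·38.6 + 30 = 112.604.

95th percentile of T = 112.604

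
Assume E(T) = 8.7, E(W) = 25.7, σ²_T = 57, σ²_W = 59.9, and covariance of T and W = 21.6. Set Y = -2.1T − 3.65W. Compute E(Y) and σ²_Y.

E(Y) = (-2.1)·E(T) + (-3.65)·E(W) = (-2.1)·8.7 + (-3.65)·25.7 = -112.075.
σ²_Y = a²·σ²_T + b²·σ²_W + 2ab·covariance of T and W with a = -2.1, b = -3.65.
= (-2.1)²·57 + (-3.65)²·59.9 + 2·(-2.1)·(-3.65)·21.6
= 251.37 + 798.01775 + 331.128 = 1380.51575.

E(Y) = -112.075, σ²_Y = 1380.51575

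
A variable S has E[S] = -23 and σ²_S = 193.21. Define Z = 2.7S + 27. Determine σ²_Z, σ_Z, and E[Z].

Z = 2.7S + 27 is linear with a = 2.7, b = 27.
σ²_Z = a²·σ²_S = 2.7²·193.21 = 1408.5009 (the additive constant 27 does not affect variance).
σ_S = √193.21 = 13.9.
σ_Z = |a|·σ_S = |2.7|·13.9 = 37.53.
E[Z] = a·E[S] + b = 2.7·(-23) + 27 = -35.1.

σ²_Z = 1408.5009, σ_Z = 37.53, E[Z] = -35.1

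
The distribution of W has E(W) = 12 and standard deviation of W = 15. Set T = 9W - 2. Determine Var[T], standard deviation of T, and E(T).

T = 9W - 2 is linear with a = 9, b = -2.
Var[W] = 15² = 225.
Var[T] = a²·Var[W] = 9²·225 = 18225 (the additive constant -2 does not affect variance).
standard deviation of T = |a|·standard deviation of W = |9|·15 = 135.
E(T) = a·E(W) + b = 9·12 + (-2) = 106.

Var[T] = 18225, standard deviation of T = 135, E(T) = 106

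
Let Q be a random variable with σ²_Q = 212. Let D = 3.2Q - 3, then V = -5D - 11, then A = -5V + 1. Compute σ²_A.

σ²_A = 1356800

σ²_D = 3.2²·212 = 2170.88.
σ²_V = (-5)²·2170.88 = 54272.
σ²_A = (-5)²·54272 = 1356800.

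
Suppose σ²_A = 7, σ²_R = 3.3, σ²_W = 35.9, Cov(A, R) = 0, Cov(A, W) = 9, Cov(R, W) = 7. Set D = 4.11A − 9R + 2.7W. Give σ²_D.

σ²_D = 506.8017

σ²_D = a²·σ²_A + b²·σ²_R + c²·σ²_W + 2ab·Cov(A, R) + 2ac·Cov(A, W) + 2bc·Cov(R, W), with a = 4.11, b = -9, c = 2.7.
= 118.2447 + 267.3 + 261.711 + 0 + 199.746 + (-340.2)
= 506.8017.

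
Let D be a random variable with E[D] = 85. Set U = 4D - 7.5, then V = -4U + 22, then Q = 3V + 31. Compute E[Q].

E[U] = 4·85 + (-7.5) = 332.5.
E[V] = (-4)·332.5 + 22 = -1308.
E[Q] = 3·(-1308) + 31 = -3893.

E[Q] = -3893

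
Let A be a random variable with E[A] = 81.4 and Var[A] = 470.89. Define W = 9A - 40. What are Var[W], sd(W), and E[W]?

Var[W] = 38142.09, sd(W) = 195.3, E[W] = 692.6

W = 9A - 40 is linear with a = 9, b = -40.
Var[W] = a²·Var[A] = 9²·470.89 = 38142.09 (the additive constant -40 does not affect variance).
sd(A) = √470.89 = 21.7.
sd(W) = |a|·sd(A) = |9|·21.7 = 195.3.
E[W] = a·E[A] + b = 9·81.4 + (-40) = 692.6.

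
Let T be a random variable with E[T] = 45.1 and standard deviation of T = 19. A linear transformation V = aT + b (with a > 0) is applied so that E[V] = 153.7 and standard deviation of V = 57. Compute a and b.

standard deviation of V = a·standard deviation of T (a > 0), so a = 57/19 = 3.
E[V] = a·E[T] + b, so b = 153.7 − 3·45.1 = 18.4.

a = 3, b = 18.4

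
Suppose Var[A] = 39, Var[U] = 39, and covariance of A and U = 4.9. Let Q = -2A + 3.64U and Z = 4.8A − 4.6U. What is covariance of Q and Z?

covariance of Q and Z = -896.7232

By bilinearity, covariance of Q and Z = ac·Var[A] + bd·Var[U] + (ad+bc)·covariance of A and U, with a=-2, b=3.64, c=4.8, d=-4.6.
ac·Var[A] = (-2)·4.8·39 = -374.4
bd·Var[U] = 3.64·(-4.6)·39 = -653.016
(ad+bc)·covariance of A and U = (26.672)·4.9 = 130.6928
covariance of Q and Z = -374.4 + (-653.016) + 130.6928 = -896.7232.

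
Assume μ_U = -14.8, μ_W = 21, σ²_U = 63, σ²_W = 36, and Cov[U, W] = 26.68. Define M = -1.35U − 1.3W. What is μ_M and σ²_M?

μ_M = (-1.35)·μ_U + (-1.3)·μ_W = (-1.35)·(-14.8) + (-1.3)·21 = -7.32.
σ²_M = a²·σ²_U + b²·σ²_W + 2ab·Cov[U, W] with a = -1.35, b = -1.3.
= (-1.35)²·63 + (-1.3)²·36 + 2·(-1.35)·(-1.3)·26.68
= 114.8175 + 60.84 + 93.6468 = 269.3043.

μ_M = -7.32, σ²_M = 269.3043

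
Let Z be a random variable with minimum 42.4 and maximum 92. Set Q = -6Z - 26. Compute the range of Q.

Range of Z = 92 − 42.4 = 49.6.
Range(Q) = |a|·Range(Z) = |-6|·49.6 = 297.6.

Range(Q) = 297.6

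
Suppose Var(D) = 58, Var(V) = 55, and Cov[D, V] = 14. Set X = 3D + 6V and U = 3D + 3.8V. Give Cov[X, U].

Cov[X, U] = 2187.6

By bilinearity, Cov[X, U] = ac·Var(D) + bd·Var(V) + (ad+bc)·Cov[D, V], with a=3, b=6, c=3, d=3.8.
ac·Var(D) = 3·3·58 = 522
bd·Var(V) = 6·3.8·55 = 1254
(ad+bc)·Cov[D, V] = (29.4)·14 = 411.6
Cov[X, U] = 522 + 1254 + 411.6 = 2187.6.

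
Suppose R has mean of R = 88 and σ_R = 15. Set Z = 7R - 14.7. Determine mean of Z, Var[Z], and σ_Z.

Z = 7R - 14.7 is linear with a = 7, b = -14.7.
mean of Z = a·mean of R + b = 7·88 + (-14.7) = 601.3.
Var[R] = 15² = 225.
Var[Z] = a²·Var[R] = 7²·225 = 11025 (the additive constant -14.7 does not affect variance).
σ_Z = |a|·σ_R = |7|·15 = 105.

mean of Z = 601.3, Var[Z] = 11025, σ_Z = 105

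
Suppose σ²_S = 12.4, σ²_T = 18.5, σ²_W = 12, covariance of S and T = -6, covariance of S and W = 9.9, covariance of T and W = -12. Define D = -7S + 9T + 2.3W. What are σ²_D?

σ²_D = 2110

σ²_D = a²·σ²_S + b²·σ²_T + c²·σ²_W + 2ab·covariance of S and T + 2ac·covariance of S and W + 2bc·covariance of T and W, with a = -7, b = 9, c = 2.3.
= 607.6 + 1498.5 + 63.48 + 756 + (-318.78) + (-496.8)
= 2110.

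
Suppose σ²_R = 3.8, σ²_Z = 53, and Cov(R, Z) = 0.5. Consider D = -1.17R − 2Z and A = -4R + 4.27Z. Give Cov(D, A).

Cov(D, A) = -433.33395

By bilinearity, Cov(D, A) = ac·σ²_R + bd·σ²_Z + (ad+bc)·Cov(R, Z), with a=-1.17, b=-2, c=-4, d=4.27.
ac·σ²_R = (-1.17)·(-4)·3.8 = 17.784
bd·σ²_Z = (-2)·4.27·53 = -452.62
(ad+bc)·Cov(R, Z) = (3.0041)·0.5 = 1.50205
Cov(D, A) = 17.784 + (-452.62) + 1.50205 = -433.33395.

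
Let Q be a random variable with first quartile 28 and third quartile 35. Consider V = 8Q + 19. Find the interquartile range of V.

IQR of Q = Q3 − Q1 = 35 − 28 = 7.
Under V = aQ + b, IQR(V) = |a|·IQR(Q) = |8|·7 = 56 (shifts cancel; spread scales by |a|).

IQR(V) = 56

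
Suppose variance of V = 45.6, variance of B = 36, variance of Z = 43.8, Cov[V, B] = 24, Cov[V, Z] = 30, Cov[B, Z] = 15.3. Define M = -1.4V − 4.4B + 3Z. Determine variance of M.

variance of M = 820.296

variance of M = a²·variance of V + b²·variance of B + c²·variance of Z + 2ab·Cov[V, B] + 2ac·Cov[V, Z] + 2bc·Cov[B, Z], with a = -1.4, b = -4.4, c = 3.
= 89.376 + 696.96 + 394.2 + 295.68 + (-252) + (-403.92)
= 820.296.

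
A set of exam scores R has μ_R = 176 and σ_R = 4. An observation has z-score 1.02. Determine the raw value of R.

R = μ_R + z·σ_R = 176 + 1.02·4 = 180.08.

R = 180.08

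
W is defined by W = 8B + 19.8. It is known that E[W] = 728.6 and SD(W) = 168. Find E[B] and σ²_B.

From W = 8B + 19.8: E[W] = a·E[B] + b, so E[B] = (E[W] − b)/a = (728.6 − 19.8)/8 = 88.6.
σ²_W = 168² = 28224.
σ²_W = a²·σ²_B, so σ²_B = 28224/8² = 441.

E[B] = 88.6, σ²_B = 441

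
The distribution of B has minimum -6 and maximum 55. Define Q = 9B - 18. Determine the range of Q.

Range of B = 55 − (-6) = 61.
Range(Q) = |a|·Range(B) = |9|·61 = 549.

Range(Q) = 549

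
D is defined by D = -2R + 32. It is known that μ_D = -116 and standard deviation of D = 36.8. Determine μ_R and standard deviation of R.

μ_R = 74, standard deviation of R = 18.4

From D = -2R + 32: μ_D = a·μ_R + b, so μ_R = (μ_D − b)/a = (-116 − 32)/(-2) = 74.
standard deviation of D = |a|·standard deviation of R, so standard deviation of R = 36.8/|-2| = 18.4.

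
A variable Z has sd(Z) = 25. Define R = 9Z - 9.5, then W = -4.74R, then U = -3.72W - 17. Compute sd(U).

sd(U) = 3967.38

sd(R) = |9|·25 = 225.
sd(W) = |-4.74|·225 = 1066.5.
sd(U) = |-3.72|·1066.5 = 3967.38.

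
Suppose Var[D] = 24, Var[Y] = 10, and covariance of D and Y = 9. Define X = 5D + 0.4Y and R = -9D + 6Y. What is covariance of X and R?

By bilinearity, covariance of X and R = ac·Var[D] + bd·Var[Y] + (ad+bc)·covariance of D and Y, with a=5, b=0.4, c=-9, d=6.
ac·Var[D] = 5·(-9)·24 = -1080
bd·Var[Y] = 0.4·6·10 = 24
(ad+bc)·covariance of D and Y = (26.4)·9 = 237.6
covariance of X and R = -1080 + 24 + 237.6 = -818.4.

covariance of X and R = -818.4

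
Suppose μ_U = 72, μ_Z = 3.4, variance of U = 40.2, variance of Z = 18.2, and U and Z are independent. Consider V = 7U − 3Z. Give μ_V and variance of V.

μ_V = 7·μ_U + (-3)·μ_Z = 7·72 + (-3)·3.4 = 493.8.
variance of V = a²·variance of U + b²·variance of Z + 2ab·covariance of U and Z with a = 7, b = -3.
Independence gives covariance of U and Z = 0.
= 7²·40.2 + (-3)²·18.2 + 2·7·(-3)·0
= 1969.8 + 163.8 + 0 = 2133.6.

μ_V = 493.8, variance of V = 2133.6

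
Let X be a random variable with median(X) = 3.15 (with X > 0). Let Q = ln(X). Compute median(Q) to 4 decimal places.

ln(X) is monotone on this domain, so median(Q) = ln(3.15) ≈ 1.1474.

median(Q) = 1.1474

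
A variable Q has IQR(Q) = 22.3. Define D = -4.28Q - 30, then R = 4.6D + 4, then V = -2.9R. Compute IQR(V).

IQR(D) = |-4.28|·22.3 = 95.444.
IQR(R) = |4.6|·95.444 = 439.0424.
IQR(V) = |-2.9|·439.0424 = 1273.22296.

IQR(V) = 1273.22296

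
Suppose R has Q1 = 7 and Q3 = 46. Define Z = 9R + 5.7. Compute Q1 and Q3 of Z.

a = 9 > 0: Q1(Z) = a·Q1(R)+b = 68.7, Q3(Z) = a·Q3(R)+b = 419.7.

Q1(Z) = 68.7, Q3(Z) = 419.7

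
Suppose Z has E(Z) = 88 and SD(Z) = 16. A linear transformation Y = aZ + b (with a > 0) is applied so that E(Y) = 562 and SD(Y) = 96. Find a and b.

a = 6, b = 34

SD(Y) = a·SD(Z) (a > 0), so a = 96/16 = 6.
E(Y) = a·E(Z) + b, so b = 562 − 6·88 = 34.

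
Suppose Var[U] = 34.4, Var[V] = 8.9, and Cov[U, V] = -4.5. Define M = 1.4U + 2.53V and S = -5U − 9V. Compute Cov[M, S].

Cov[M, S] = -329.828

By bilinearity, Cov[M, S] = ac·Var[U] + bd·Var[V] + (ad+bc)·Cov[U, V], with a=1.4, b=2.53, c=-5, d=-9.
ac·Var[U] = 1.4·(-5)·34.4 = -240.8
bd·Var[V] = 2.53·(-9)·8.9 = -202.653
(ad+bc)·Cov[U, V] = (-25.25)·(-4.5) = 113.625
Cov[M, S] = -240.8 + (-202.653) + 113.625 = -329.828.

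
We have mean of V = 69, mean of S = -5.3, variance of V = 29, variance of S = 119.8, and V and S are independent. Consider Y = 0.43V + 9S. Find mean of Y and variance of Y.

mean of Y = -18.03, variance of Y = 9709.1621

mean of Y = 0.43·mean of V + 9·mean of S = 0.43·69 + 9·(-5.3) = -18.03.
variance of Y = a²·variance of V + b²·variance of S + 2ab·covariance of V and S with a = 0.43, b = 9.
Independence gives covariance of V and S = 0.
= 0.43²·29 + 9²·119.8 + 2·0.43·9·0
= 5.3621 + 9703.8 + 0 = 9709.1621.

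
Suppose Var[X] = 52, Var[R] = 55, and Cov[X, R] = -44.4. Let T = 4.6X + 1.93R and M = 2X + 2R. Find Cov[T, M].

By bilinearity, Cov[T, M] = ac·Var[X] + bd·Var[R] + (ad+bc)·Cov[X, R], with a=4.6, b=1.93, c=2, d=2.
ac·Var[X] = 4.6·2·52 = 478.4
bd·Var[R] = 1.93·2·55 = 212.3
(ad+bc)·Cov[X, R] = (13.06)·(-44.4) = -579.864
Cov[T, M] = 478.4 + 212.3 + (-579.864) = 110.836.

Cov[T, M] = 110.836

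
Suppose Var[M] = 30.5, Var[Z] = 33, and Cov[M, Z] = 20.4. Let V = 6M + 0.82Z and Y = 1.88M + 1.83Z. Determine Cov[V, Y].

By bilinearity, Cov[V, Y] = ac·Var[M] + bd·Var[Z] + (ad+bc)·Cov[M, Z], with a=6, b=0.82, c=1.88, d=1.83.
ac·Var[M] = 6·1.88·30.5 = 344.04
bd·Var[Z] = 0.82·1.83·33 = 49.5198
(ad+bc)·Cov[M, Z] = (12.5216)·20.4 = 255.44064
Cov[V, Y] = 344.04 + 49.5198 + 255.44064 = 649.00044.

Cov[V, Y] = 649.00044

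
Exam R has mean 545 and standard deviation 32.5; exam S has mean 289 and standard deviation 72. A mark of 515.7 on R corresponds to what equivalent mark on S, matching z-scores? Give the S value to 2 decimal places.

z = (515.7 − 545)/32.5 ≈ -0.9015.
S = 289 + z·72 = 289 + (515.7 − 545)·72/32.5 ≈ 224.09.

S = 224.09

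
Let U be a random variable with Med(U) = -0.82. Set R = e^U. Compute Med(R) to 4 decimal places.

Med(R) = 0.4404

e^U is monotone on this domain, so Med(R) = exp(-0.82) ≈ 0.4404.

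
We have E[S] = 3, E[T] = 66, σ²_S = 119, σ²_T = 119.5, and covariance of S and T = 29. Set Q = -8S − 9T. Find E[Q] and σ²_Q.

E[Q] = (-8)·E[S] + (-9)·E[T] = (-8)·3 + (-9)·66 = -618.
σ²_Q = a²·σ²_S + b²·σ²_T + 2ab·covariance of S and T with a = -8, b = -9.
= (-8)²·119 + (-9)²·119.5 + 2·(-8)·(-9)·29
= 7616 + 9679.5 + 4176 = 21471.5.

E[Q] = -618, σ²_Q = 21471.5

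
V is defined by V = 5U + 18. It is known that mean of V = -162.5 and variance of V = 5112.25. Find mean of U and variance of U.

From V = 5U + 18: mean of V = a·mean of U + b, so mean of U = (mean of V − b)/a = (-162.5 − 18)/5 = -36.1.
variance of V = a²·variance of U, so variance of U = 5112.25/5² = 204.49.

mean of U = -36.1, variance of U = 204.49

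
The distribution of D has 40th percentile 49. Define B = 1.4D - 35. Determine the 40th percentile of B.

Since a = 1.4 > 0 the transformation is increasing, so the 40th percentile of B = a·(P_{40} of D) + b = 1.4·49 + (-35) = 33.6.

40th percentile of B = 33.6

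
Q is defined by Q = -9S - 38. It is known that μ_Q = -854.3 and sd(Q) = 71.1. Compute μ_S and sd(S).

From Q = -9S - 38: μ_Q = a·μ_S + b, so μ_S = (μ_Q − b)/a = (-854.3 − (-38))/(-9) = 90.7.
sd(Q) = |a|·sd(S), so sd(S) = 71.1/|-9| = 7.9.

μ_S = 90.7, sd(S) = 7.9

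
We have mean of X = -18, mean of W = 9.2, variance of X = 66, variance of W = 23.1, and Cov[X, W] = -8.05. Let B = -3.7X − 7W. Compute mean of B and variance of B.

mean of B = (-3.7)·mean of X + (-7)·mean of W = (-3.7)·(-18) + (-7)·9.2 = 2.2.
variance of B = a²·variance of X + b²·variance of W + 2ab·Cov[X, W] with a = -3.7, b = -7.
= (-3.7)²·66 + (-7)²·23.1 + 2·(-3.7)·(-7)·(-8.05)
= 903.54 + 1131.9 + (-416.99) = 1618.45.

mean of B = 2.2, variance of B = 1618.45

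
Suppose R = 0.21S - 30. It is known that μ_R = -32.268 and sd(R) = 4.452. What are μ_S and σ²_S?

μ_S = -10.8, σ²_S = 449.44

From R = 0.21S - 30: μ_R = a·μ_S + b, so μ_S = (μ_R − b)/a = (-32.268 − (-30))/0.21 = -10.8.
σ²_R = 4.452² = 19.820304.
σ²_R = a²·σ²_S, so σ²_S = 19.820304/0.21² = 449.44.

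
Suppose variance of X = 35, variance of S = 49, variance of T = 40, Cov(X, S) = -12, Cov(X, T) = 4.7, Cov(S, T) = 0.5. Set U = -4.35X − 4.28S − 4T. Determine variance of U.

variance of U = 1933.7371

variance of U = a²·variance of X + b²·variance of S + c²·variance of T + 2ab·Cov(X, S) + 2ac·Cov(X, T) + 2bc·Cov(S, T), with a = -4.35, b = -4.28, c = -4.
= 662.2875 + 897.6016 + 640 + (-446.832) + 163.56 + 17.12
= 1933.7371.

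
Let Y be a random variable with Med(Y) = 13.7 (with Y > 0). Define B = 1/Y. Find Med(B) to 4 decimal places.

1/Y is monotone on this domain, so Med(B) = 1/(13.7) ≈ 0.073.

Med(B) = 0.073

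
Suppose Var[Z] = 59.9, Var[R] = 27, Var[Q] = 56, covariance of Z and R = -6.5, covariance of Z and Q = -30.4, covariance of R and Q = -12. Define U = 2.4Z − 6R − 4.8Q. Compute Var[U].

Var[U] = a²·Var[Z] + b²·Var[R] + c²·Var[Q] + 2ab·covariance of Z and R + 2ac·covariance of Z and Q + 2bc·covariance of R and Q, with a = 2.4, b = -6, c = -4.8.
= 345.024 + 972 + 1290.24 + 187.2 + 700.416 + (-691.2)
= 2803.68.

Var[U] = 2803.68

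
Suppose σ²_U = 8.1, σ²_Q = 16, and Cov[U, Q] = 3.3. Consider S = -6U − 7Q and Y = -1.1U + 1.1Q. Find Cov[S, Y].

By bilinearity, Cov[S, Y] = ac·σ²_U + bd·σ²_Q + (ad+bc)·Cov[U, Q], with a=-6, b=-7, c=-1.1, d=1.1.
ac·σ²_U = (-6)·(-1.1)·8.1 = 53.46
bd·σ²_Q = (-7)·1.1·16 = -123.2
(ad+bc)·Cov[U, Q] = (1.1)·3.3 = 3.63
Cov[S, Y] = 53.46 + (-123.2) + 3.63 = -66.11.

Cov[S, Y] = -66.11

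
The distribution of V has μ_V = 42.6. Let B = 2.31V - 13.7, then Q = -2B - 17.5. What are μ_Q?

μ_Q = -186.912

μ_B = 2.31·42.6 + (-13.7) = 84.706.
μ_Q = (-2)·84.706 + (-17.5) = -186.912.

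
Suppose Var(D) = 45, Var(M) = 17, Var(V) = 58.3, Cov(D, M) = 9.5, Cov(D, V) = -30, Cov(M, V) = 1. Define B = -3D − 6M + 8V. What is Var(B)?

Var(B) = 6434.2

Var(B) = a²·Var(D) + b²·Var(M) + c²·Var(V) + 2ab·Cov(D, M) + 2ac·Cov(D, V) + 2bc·Cov(M, V), with a = -3, b = -6, c = 8.
= 405 + 612 + 3731.2 + 342 + 1440 + (-96)
= 6434.2.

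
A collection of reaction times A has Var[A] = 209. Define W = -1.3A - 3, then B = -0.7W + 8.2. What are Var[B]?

Var[W] = (-1.3)²·209 = 353.21.
Var[B] = (-0.7)²·353.21 = 173.0729.

Var[B] = 173.0729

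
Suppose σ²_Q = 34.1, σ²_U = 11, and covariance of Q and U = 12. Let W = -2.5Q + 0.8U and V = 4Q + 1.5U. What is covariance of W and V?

covariance of W and V = -334.4

By bilinearity, covariance of W and V = ac·σ²_Q + bd·σ²_U + (ad+bc)·covariance of Q and U, with a=-2.5, b=0.8, c=4, d=1.5.
ac·σ²_Q = (-2.5)·4·34.1 = -341
bd·σ²_U = 0.8·1.5·11 = 13.2
(ad+bc)·covariance of Q and U = (-0.55)·12 = -6.6
covariance of W and V = -341 + 13.2 + (-6.6) = -334.4.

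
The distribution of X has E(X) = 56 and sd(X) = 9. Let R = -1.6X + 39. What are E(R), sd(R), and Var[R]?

E(R) = -50.6, sd(R) = 14.4, Var[R] = 207.36

R = -1.6X + 39 is linear with a = -1.6, b = 39.
E(R) = a·E(X) + b = (-1.6)·56 + 39 = -50.6.
sd(R) = |a|·sd(X) = |-1.6|·9 = 14.4.
Var[X] = 9² = 81.
Var[R] = a²·Var[X] = (-1.6)²·81 = 207.36 (the additive constant 39 does not affect variance).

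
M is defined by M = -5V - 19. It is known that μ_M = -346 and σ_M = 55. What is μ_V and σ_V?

μ_V = 65.4, σ_V = 11

From M = -5V - 19: μ_M = a·μ_V + b, so μ_V = (μ_M − b)/a = (-346 − (-19))/(-5) = 65.4.
σ_M = |a|·σ_V, so σ_V = 55/|-5| = 11.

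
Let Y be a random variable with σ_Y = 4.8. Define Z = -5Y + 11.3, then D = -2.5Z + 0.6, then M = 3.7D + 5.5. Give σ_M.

σ_Z = |-5|·4.8 = 24.
σ_D = |-2.5|·24 = 60.
σ_M = |3.7|·60 = 222.

σ_M = 222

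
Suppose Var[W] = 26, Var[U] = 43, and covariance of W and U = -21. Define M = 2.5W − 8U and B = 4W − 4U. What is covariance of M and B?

By bilinearity, covariance of M and B = ac·Var[W] + bd·Var[U] + (ad+bc)·covariance of W and U, with a=2.5, b=-8, c=4, d=-4.
ac·Var[W] = 2.5·4·26 = 260
bd·Var[U] = (-8)·(-4)·43 = 1376
(ad+bc)·covariance of W and U = (-42)·(-21) = 882
covariance of M and B = 260 + 1376 + 882 = 2518.

covariance of M and B = 2518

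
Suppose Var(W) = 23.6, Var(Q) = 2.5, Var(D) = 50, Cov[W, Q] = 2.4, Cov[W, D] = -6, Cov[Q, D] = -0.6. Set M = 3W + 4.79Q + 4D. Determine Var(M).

Var(M) = a²·Var(W) + b²·Var(Q) + c²·Var(D) + 2ab·Cov[W, Q] + 2ac·Cov[W, D] + 2bc·Cov[Q, D], with a = 3, b = 4.79, c = 4.
= 212.4 + 57.36025 + 800 + 68.976 + (-144) + (-22.992)
= 971.74425.

Var(M) = 971.74425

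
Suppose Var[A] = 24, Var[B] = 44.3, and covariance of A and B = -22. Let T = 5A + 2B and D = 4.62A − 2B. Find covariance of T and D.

covariance of T and D = 393.92

By bilinearity, covariance of T and D = ac·Var[A] + bd·Var[B] + (ad+bc)·covariance of A and B, with a=5, b=2, c=4.62, d=-2.
ac·Var[A] = 5·4.62·24 = 554.4
bd·Var[B] = 2·(-2)·44.3 = -177.2
(ad+bc)·covariance of A and B = (-0.76)·(-22) = 16.72
covariance of T and D = 554.4 + (-177.2) + 16.72 = 393.92.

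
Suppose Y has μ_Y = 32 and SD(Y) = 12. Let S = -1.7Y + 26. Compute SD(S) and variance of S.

SD(S) = 20.4, variance of S = 416.16

S = -1.7Y + 26 is linear with a = -1.7, b = 26.
SD(S) = |a|·SD(Y) = |-1.7|·12 = 20.4.
variance of Y = 12² = 144.
variance of S = a²·variance of Y = (-1.7)²·144 = 416.16 (the additive constant 26 does not affect variance).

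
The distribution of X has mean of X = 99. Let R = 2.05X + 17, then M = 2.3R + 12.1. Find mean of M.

mean of R = 2.05·99 + 17 = 219.95.
mean of M = 2.3·219.95 + 12.1 = 517.985.

mean of M = 517.985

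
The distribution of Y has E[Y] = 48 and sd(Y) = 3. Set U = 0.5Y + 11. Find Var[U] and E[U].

Var[U] = 2.25, E[U] = 35

U = 0.5Y + 11 is linear with a = 0.5, b = 11.
Var[Y] = 3² = 9.
Var[U] = a²·Var[Y] = 0.5²·9 = 2.25 (the additive constant 11 does not affect variance).
E[U] = a·E[Y] + b = 0.5·48 + 11 = 35.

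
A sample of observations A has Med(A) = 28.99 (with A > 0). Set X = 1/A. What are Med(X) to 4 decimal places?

1/A is monotone on this domain, so Med(X) = 1/(28.99) ≈ 0.0345.

Med(X) = 0.0345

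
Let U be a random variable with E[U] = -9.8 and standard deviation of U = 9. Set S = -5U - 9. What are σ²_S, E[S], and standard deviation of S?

σ²_S = 2025, E[S] = 40, standard deviation of S = 45

S = -5U - 9 is linear with a = -5, b = -9.
σ²_U = 9² = 81.
σ²_S = a²·σ²_U = (-5)²·81 = 2025 (the additive constant -9 does not affect variance).
E[S] = a·E[U] + b = (-5)·(-9.8) + (-9) = 40.
standard deviation of S = |a|·standard deviation of U = |-5|·9 = 45.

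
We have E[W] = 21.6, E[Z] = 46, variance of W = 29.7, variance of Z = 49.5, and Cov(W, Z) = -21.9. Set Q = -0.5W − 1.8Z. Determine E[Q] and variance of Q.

E[Q] = (-0.5)·E[W] + (-1.8)·E[Z] = (-0.5)·21.6 + (-1.8)·46 = -93.6.
variance of Q = a²·variance of W + b²·variance of Z + 2ab·Cov(W, Z) with a = -0.5, b = -1.8.
= (-0.5)²·29.7 + (-1.8)²·49.5 + 2·(-0.5)·(-1.8)·(-21.9)
= 7.425 + 160.38 + (-39.42) = 128.385.

E[Q] = -93.6, variance of Q = 128.385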